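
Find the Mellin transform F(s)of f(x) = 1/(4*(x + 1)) pi*csc(pi*s)/4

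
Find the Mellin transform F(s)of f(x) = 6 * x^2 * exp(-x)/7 6 * gamma(s + 2)/7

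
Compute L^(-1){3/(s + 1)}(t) 3*exp(-t)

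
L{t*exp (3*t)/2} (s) 1/ (2*(s - 3)^2)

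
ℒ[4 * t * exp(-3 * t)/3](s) 4/(3 * (s + 3)^2)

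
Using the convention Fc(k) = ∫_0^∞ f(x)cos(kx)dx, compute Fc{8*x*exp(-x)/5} 8*(1 - k^2)/(5*(k^2+1)^2)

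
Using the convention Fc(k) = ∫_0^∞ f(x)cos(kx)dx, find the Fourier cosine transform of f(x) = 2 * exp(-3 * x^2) sqrt(3) * sqrt(pi) * exp(-k^2/12)/3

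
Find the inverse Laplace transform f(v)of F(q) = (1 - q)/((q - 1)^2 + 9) -exp(v)*cos(3*v)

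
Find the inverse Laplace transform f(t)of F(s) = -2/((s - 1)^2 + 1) -2 * exp(t) * sin(t)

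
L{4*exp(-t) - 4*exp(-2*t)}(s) 4/(s + 1) - 4/(s + 2)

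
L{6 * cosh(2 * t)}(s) 6 * s/(s^2 - 4)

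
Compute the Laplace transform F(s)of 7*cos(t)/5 7*s/(5*(s^2 + 1))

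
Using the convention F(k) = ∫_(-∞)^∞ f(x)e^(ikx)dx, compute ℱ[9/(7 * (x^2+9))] 3 * pi * exp(-3 * Abs(k))/7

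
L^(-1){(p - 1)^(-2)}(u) u * exp(u)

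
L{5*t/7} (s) 5/ (7*s^2)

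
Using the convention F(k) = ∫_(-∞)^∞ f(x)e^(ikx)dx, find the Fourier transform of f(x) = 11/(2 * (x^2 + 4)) 11 * pi * exp(-2 * Abs(k))/4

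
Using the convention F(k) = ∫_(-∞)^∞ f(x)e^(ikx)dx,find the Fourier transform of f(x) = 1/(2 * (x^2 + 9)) pi * exp(-3 * Abs(k))/6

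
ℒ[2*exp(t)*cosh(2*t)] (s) 2*(s - 1)/((s - 1)^2 - 4)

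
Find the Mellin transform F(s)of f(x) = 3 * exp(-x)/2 3 * gamma(s)/2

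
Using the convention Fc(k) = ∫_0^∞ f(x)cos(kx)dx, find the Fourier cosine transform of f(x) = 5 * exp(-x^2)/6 5 * sqrt(pi) * exp(-k^2/4)/12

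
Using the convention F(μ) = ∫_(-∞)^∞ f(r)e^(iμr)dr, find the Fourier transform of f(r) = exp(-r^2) sqrt(pi) * exp(-μ^2/4)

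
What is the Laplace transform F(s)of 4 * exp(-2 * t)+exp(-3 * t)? 1/(s+3)+4/(s+2)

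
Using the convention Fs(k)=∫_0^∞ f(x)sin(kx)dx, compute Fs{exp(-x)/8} k/(8*(k^2 + 1))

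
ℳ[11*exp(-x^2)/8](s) 11*gamma(s/2)/16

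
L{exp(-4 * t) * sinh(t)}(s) 1/((s + 4)^2 - 1)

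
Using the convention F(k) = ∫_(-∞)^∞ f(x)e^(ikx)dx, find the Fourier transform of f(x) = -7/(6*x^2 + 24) -7*pi*exp(-2*Abs(k))/12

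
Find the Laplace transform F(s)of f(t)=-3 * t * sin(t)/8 -3 * s/(4 * (s^2 + 1)^2)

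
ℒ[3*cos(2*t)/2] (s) 3*s/(2*(s^2 + 4))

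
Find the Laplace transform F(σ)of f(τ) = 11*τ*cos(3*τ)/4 11*(σ^2 - 9)/(4*(σ^2 + 9)^2)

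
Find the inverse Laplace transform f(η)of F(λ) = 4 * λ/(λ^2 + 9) 4 * cos(3 * η)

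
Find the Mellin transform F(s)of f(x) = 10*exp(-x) 10*gamma(s)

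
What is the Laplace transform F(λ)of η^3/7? 6/(7*λ^4)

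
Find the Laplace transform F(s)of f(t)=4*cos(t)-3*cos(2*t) 4*s/(s^2 + 1)-3*s/(s^2 + 4)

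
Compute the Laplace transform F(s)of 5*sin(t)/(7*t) 5*atan(1/s)/7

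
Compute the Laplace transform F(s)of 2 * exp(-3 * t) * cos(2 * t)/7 2 * (s + 3)/(7 * ((s + 3)^2 + 4))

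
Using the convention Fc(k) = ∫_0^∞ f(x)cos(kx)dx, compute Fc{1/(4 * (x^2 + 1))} pi * exp(-k)/8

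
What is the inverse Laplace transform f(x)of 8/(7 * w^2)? 8 * x/7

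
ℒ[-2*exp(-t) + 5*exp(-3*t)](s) 5/(s + 3) - 2/(s + 1)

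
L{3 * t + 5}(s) 3/s^2 + 5/s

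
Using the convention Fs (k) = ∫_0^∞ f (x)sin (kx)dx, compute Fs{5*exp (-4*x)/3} 5*k/ (3*(k^2 + 16))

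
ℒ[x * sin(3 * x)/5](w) 6 * w/(5 * (w^2 + 9)^2)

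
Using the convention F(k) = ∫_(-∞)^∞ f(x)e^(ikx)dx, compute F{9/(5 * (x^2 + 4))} 9 * pi * exp(-2 * Abs(k))/10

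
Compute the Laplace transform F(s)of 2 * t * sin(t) 4 * s/(s^2 + 1)^2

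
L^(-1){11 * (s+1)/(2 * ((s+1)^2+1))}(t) 11 * exp(-t) * cos(t)/2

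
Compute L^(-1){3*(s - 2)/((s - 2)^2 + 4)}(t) 3*exp(2*t)*cos(2*t)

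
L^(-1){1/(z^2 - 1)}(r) sinh(r)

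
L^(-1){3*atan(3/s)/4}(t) 3*sin(3*t)/(4*t)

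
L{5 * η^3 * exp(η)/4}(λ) 15/(2 * (λ - 1)^4)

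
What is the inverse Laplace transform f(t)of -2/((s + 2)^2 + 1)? -2*exp(-2*t)*sin(t)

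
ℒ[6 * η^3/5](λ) 36/(5 * λ^4)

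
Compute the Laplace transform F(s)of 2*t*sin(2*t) 8*s/(s^2 + 4)^2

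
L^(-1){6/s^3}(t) 3*t^2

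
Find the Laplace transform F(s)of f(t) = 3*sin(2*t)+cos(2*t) s/(s^2+4)+6/(s^2+4)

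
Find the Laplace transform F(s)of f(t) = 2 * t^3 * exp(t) 12/(s - 1)^4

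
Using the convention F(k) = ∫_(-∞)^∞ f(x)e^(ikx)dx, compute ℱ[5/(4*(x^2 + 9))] 5*pi*exp(-3*Abs(k))/12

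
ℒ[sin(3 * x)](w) 3/(w^2+9)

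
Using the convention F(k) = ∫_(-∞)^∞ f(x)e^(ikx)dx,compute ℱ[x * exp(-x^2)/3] I * sqrt(pi) * k * exp(-k^2/4)/6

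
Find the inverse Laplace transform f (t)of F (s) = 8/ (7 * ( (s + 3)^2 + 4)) 4 * exp (-3 * t) * sin (2 * t)/7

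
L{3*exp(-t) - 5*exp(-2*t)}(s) 3/(s+1) - 5/(s+2)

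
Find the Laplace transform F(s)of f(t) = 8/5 8/(5 * s)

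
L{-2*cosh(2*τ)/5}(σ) -2*σ/(5*σ^2 - 20)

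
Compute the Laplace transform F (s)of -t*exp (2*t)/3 -1/ (3*(s - 2)^2)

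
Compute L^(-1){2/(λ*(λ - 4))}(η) exp(2*η)*sinh(2*η)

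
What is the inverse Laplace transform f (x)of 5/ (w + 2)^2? 5 * x * exp (-2 * x)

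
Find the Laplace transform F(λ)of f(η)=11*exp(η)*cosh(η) 11*(λ - 1)/(λ*(λ - 2))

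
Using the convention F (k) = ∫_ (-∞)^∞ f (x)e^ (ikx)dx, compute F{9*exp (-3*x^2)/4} 3*sqrt (3)*sqrt (pi)*exp (-k^2/12)/4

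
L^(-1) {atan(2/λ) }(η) sin(2*η) /η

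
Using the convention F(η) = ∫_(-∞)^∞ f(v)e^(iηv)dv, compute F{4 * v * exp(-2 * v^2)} sqrt(2) * I * sqrt(pi) * η * exp(-η^2/8)/2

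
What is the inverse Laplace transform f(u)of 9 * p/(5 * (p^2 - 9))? 9 * cosh(3 * u)/5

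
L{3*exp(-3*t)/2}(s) 3/(2*(s + 3))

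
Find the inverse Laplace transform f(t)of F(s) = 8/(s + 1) 8*exp(-t)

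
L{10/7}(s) 10/(7 * s)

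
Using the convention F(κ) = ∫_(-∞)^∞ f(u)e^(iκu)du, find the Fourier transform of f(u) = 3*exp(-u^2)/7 3*sqrt(pi)*exp(-κ^2/4)/7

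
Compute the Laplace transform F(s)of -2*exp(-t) -2/(s + 1)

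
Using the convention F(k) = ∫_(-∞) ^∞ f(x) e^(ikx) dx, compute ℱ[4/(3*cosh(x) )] 4*pi/(3*cosh(pi*k/2) ) 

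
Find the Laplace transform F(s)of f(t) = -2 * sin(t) -2/(s^2 + 1)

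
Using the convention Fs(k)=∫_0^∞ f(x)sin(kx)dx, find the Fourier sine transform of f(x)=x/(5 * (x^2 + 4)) pi * exp(-2 * k)/10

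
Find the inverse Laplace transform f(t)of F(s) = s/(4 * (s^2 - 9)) cosh(3 * t)/4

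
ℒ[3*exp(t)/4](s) 3/(4*(s - 1))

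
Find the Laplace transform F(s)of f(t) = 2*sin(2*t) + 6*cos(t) 6*s/(s^2 + 1) + 4/(s^2 + 4)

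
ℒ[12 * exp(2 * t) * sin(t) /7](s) 12/(7 * ((s - 2) ^2 + 1) ) 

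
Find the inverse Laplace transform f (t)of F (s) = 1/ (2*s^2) t/2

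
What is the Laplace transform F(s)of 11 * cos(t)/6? 11 * s/(6 * (s^2 + 1))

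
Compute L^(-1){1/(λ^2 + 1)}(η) sin(η)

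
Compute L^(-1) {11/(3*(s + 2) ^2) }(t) 11*t*exp(-2*t) /3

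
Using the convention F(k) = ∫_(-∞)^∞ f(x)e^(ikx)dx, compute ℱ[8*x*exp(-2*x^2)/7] sqrt(2)*I*sqrt(pi)*k*exp(-k^2/8)/7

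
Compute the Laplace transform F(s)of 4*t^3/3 8/s^4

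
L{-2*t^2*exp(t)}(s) -4/(s - 1)^3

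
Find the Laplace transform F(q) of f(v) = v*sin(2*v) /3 4*q/(3*(q^2 + 4) ^2) 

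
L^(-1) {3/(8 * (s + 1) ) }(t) 3 * exp(-t) /8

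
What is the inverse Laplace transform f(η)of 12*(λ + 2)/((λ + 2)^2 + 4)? 12*exp(-2*η)*cos(2*η)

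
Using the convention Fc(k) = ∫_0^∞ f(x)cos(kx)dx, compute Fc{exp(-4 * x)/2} 2/(k^2 + 16)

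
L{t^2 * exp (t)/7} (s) 2/ (7 * (s - 1)^3)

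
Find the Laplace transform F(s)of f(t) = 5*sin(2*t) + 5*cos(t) 5*s/(s^2 + 1) + 10/(s^2 + 4)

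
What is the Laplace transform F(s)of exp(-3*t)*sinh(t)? 1/((s + 3)^2 - 1)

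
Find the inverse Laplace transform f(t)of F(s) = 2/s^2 2*t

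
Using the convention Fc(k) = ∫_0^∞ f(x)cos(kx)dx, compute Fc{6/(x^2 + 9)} pi*exp(-3*k)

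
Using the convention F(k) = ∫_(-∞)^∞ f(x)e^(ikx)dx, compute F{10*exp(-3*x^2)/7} 10*sqrt(3)*sqrt(pi)*exp(-k^2/12)/21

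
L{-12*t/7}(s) -12/(7*s^2)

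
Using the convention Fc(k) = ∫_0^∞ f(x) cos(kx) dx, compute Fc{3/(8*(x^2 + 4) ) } 3*pi*exp(-2*k) /32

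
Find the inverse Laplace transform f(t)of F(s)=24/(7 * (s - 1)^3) 12 * t^2 * exp(t)/7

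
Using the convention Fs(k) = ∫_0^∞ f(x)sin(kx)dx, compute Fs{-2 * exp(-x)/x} -2 * atan(k)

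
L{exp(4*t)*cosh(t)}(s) (s - 4)/((s - 4)^2-1)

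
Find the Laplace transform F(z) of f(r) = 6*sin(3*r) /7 18/(7*(z^2 + 9) ) 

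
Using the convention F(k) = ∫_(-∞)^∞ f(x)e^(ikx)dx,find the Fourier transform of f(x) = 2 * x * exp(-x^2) I * sqrt(pi) * k * exp(-k^2/4)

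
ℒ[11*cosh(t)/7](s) 11*s/(7*(s^2 - 1))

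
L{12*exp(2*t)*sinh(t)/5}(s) 12/(5*((s - 2)^2 - 1))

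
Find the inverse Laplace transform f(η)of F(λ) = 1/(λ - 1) exp(η)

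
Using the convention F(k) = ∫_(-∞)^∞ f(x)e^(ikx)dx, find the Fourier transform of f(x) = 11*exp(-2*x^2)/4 11*sqrt(2)*sqrt(pi)*exp(-k^2/8)/8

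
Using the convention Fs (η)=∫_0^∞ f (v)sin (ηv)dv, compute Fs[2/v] pi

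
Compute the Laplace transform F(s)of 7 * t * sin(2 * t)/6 14 * s/(3 * (s^2 + 4)^2)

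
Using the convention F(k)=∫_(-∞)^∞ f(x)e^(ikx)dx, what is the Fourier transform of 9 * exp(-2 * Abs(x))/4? 9/(k^2 + 4)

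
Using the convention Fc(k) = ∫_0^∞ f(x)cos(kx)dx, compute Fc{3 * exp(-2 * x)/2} 3/(k^2 + 4)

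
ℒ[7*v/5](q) 7/(5*q^2)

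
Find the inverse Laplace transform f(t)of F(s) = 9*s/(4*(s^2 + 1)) 9*cos(t)/4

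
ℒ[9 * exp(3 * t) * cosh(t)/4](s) 9 * (s - 3)/(4 * ((s - 3)^2-1))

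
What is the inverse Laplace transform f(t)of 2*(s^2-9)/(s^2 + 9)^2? 2*t*cos(3*t)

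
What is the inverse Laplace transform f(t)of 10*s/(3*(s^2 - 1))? 10*cosh(t)/3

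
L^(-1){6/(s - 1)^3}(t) 3*t^2*exp(t)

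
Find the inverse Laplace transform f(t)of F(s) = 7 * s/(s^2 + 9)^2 7 * t * sin(3 * t)/6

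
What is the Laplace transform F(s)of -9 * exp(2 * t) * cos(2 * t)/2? 9 * (2 - s)/(2 * ((s - 2)^2 + 4))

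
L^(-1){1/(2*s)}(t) 1/2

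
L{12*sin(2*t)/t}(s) 12*atan(2/s)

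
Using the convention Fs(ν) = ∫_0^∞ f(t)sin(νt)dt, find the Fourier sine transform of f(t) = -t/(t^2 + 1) -pi*exp(-ν)/2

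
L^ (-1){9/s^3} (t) 9 * t^2/2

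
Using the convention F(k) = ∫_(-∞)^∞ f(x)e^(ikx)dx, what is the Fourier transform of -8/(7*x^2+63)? -8*pi*exp(-3*Abs(k))/21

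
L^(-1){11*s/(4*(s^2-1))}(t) 11*cosh(t)/4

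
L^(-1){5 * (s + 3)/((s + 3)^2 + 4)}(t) 5 * exp(-3 * t) * cos(2 * t)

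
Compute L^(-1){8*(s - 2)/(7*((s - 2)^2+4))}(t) 8*exp(2*t)*cos(2*t)/7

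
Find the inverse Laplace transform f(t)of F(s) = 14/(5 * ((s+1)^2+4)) 7 * exp(-t) * sin(2 * t)/5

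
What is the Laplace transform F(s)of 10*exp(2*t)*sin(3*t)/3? 10/((s - 2)^2+9)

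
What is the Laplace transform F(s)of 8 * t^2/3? 16/(3 * s^3)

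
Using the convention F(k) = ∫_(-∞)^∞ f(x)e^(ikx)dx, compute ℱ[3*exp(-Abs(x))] 6/(k^2 + 1)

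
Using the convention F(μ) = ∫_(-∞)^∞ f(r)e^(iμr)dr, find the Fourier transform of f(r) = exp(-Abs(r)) 2/(μ^2 + 1)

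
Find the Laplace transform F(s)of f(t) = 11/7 11/(7*s)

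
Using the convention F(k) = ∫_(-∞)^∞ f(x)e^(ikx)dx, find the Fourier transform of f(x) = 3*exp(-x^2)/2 3*sqrt(pi)*exp(-k^2/4)/2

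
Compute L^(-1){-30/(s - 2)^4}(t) -5*t^3*exp(2*t)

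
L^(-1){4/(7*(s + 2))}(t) 4*exp(-2*t)/7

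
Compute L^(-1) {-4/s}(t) -4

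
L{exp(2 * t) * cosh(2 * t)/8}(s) (s - 2)/(8 * s * (s - 4))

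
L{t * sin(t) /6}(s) s/(3 * (s^2 + 1) ^2) 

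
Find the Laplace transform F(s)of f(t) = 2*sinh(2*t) 4/(s^2 - 4)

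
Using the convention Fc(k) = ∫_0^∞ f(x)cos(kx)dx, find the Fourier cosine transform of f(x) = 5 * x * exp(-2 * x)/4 5 * (4 - k^2)/(4 * (k^2 + 4)^2)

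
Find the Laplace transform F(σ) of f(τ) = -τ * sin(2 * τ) -4 * σ/(σ^2+4) ^2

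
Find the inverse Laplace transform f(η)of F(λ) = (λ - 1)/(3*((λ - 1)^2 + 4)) exp(η)*cos(2*η)/3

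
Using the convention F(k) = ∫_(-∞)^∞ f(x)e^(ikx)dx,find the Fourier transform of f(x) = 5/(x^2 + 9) 5*pi*exp(-3*Abs(k))/3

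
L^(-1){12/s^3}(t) 6 * t^2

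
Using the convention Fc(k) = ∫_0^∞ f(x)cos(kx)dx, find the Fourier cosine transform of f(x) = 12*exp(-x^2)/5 6*sqrt(pi)*exp(-k^2/4)/5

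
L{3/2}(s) 3/(2*s)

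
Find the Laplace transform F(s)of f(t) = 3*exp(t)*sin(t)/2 3/(2*((s - 1)^2+1))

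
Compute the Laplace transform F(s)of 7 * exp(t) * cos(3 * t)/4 7 * (s - 1)/(4 * ((s - 1)^2 + 9))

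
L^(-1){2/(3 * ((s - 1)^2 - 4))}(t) exp(t) * sinh(2 * t)/3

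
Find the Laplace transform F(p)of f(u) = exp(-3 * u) 1/(p + 3)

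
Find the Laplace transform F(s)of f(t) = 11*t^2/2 11/s^3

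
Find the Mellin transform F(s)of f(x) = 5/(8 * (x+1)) 5 * pi * csc(pi * s)/8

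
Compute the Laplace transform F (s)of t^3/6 s^ (-4)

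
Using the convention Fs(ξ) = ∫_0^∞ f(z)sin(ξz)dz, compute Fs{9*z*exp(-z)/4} 9*ξ/(2*(ξ^2 + 1)^2)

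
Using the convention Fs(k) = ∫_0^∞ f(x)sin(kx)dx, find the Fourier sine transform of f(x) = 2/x pi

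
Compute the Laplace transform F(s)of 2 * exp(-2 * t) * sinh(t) 2/((s + 2)^2-1)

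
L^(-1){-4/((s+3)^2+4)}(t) -2*exp(-3*t)*sin(2*t)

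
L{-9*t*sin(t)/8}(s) -9*s/(4*(s^2+1)^2)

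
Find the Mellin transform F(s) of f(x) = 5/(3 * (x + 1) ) 5 * pi * csc(pi * s) /3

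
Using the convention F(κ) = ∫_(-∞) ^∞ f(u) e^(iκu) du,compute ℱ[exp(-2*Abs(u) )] 4/(κ^2+4) 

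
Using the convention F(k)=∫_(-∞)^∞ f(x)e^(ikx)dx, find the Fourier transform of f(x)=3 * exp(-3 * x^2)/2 sqrt(3) * sqrt(pi) * exp(-k^2/12)/2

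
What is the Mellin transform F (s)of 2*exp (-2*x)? 2^ (1 - s)*gamma (s)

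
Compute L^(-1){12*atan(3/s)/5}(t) 12*sin(3*t)/(5*t)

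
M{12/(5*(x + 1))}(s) 12*pi*csc(pi*s)/5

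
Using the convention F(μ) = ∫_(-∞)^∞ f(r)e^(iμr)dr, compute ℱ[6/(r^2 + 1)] 6 * pi * exp(-Abs(μ))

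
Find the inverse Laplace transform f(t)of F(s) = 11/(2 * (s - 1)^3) 11 * t^2 * exp(t)/4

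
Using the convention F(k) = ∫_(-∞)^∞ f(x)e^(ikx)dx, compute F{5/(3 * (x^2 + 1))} 5 * pi * exp(-Abs(k))/3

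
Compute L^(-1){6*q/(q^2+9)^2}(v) v*sin(3*v)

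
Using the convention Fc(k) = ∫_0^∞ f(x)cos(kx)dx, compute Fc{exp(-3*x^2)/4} sqrt(3)*sqrt(pi)*exp(-k^2/12)/24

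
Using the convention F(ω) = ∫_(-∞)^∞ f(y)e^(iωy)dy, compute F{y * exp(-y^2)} I * sqrt(pi) * ω * exp(-ω^2/4)/2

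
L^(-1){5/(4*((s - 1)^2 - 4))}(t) 5*exp(t)*sinh(2*t)/8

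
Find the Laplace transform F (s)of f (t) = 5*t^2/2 5/s^3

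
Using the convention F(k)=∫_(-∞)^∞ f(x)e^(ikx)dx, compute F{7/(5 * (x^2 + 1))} 7 * pi * exp(-Abs(k))/5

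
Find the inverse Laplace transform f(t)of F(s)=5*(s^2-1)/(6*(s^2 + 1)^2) 5*t*cos(t)/6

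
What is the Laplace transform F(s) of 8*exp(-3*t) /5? 8/(5*(s + 3) ) 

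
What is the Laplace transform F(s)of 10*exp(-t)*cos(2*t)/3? 10*(s + 1)/(3*((s + 1)^2 + 4))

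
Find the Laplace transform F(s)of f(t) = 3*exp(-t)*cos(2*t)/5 3*(s + 1)/(5*((s + 1)^2 + 4))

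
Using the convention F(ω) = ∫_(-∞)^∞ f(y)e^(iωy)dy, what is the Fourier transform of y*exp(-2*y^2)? sqrt(2)*I*sqrt(pi)*ω*exp(-ω^2/8)/8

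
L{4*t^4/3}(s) 32/s^5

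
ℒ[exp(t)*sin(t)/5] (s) 1/(5*((s - 1)^2 + 1))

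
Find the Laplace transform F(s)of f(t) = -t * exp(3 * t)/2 -1/(2 * (s - 3)^2)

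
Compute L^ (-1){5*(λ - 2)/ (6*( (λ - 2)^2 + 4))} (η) 5*exp (2*η)*cos (2*η)/6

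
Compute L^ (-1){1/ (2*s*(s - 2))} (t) exp (t)*sinh (t)/2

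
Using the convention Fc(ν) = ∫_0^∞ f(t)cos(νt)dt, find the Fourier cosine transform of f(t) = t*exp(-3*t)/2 (9 - ν^2)/(2*(ν^2 + 9)^2)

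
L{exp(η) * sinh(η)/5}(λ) 1/(5 * λ * (λ - 2))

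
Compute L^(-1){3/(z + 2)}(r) 3 * exp(-2 * r)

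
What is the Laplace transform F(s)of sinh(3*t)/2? 3/(2*(s^2 - 9))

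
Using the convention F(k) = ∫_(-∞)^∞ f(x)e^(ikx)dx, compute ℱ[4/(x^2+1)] 4*pi*exp(-Abs(k))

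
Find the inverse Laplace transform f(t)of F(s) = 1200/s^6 10*t^5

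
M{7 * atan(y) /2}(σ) -7 * pi * sec(pi * σ/2) /(4 * σ) 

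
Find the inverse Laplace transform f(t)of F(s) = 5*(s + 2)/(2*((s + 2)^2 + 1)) 5*exp(-2*t)*cos(t)/2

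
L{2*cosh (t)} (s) 2*s/ (s^2 - 1)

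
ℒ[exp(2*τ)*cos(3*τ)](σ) (σ - 2)/((σ - 2)^2 + 9)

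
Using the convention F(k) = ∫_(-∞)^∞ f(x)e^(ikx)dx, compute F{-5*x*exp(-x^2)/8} -5*I*sqrt(pi)*k*exp(-k^2/4)/16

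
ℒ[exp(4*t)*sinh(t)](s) 1/((s - 4)^2 - 1)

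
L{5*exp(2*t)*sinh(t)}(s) 5/((s - 2)^2 - 1)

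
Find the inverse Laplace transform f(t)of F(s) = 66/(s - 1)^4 11*t^3*exp(t)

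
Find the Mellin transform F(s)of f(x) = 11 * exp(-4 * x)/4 11 * gamma(s)/(4 * 2^(2 * s))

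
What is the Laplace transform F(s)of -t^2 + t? s^(-2) - 2/s^3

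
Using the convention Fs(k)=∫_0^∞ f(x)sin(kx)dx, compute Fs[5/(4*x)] 5*pi/8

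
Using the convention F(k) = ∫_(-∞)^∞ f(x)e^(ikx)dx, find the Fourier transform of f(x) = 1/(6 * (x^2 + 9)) pi * exp(-3 * Abs(k))/18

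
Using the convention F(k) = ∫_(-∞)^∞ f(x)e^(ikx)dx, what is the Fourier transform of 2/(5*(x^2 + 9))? 2*pi*exp(-3*Abs(k))/15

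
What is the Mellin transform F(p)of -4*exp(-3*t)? -4*gamma(p)/3^p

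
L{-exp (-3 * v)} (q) -1/ (q + 3)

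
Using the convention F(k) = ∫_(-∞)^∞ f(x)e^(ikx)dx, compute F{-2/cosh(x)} -2 * pi/cosh(pi * k/2)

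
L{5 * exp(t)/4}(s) 5/(4 * (s - 1))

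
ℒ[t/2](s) 1/(2*s^2)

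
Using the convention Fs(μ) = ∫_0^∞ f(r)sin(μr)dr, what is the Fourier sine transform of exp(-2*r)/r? atan(μ/2)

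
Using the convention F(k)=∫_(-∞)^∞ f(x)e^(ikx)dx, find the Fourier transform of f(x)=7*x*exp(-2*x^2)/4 7*sqrt(2)*I*sqrt(pi)*k*exp(-k^2/8)/32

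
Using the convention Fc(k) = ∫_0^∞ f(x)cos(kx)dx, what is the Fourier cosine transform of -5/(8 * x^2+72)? -5 * pi * exp(-3 * k)/48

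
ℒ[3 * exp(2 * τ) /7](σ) 3/(7 * (σ - 2) ) 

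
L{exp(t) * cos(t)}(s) (s - 1)/((s - 1)^2+1)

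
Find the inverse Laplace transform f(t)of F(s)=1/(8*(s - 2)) exp(2*t)/8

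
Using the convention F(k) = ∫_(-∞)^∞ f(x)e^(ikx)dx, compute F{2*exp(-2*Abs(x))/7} 8/(7*(k^2+4))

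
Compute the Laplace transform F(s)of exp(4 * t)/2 1/(2 * (s - 4))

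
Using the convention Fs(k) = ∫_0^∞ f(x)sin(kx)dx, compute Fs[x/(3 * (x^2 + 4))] pi * exp(-2 * k)/6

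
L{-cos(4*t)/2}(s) -s/(2*s^2 + 32)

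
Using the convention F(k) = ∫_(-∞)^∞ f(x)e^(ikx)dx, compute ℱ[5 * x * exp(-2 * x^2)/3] 5 * sqrt(2) * I * sqrt(pi) * k * exp(-k^2/8)/24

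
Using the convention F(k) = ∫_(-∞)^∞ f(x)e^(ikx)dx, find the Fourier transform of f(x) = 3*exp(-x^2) 3*sqrt(pi)*exp(-k^2/4)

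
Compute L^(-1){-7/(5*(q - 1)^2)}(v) -7*v*exp(v)/5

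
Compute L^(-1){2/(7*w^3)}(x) x^2/7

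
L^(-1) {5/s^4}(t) 5*t^3/6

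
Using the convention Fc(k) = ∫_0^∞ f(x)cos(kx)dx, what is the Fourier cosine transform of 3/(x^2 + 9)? pi * exp(-3 * k)/2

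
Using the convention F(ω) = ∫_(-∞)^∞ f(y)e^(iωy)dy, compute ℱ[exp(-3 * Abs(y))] 6/(ω^2+9)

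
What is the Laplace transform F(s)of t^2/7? 2/(7 * s^3)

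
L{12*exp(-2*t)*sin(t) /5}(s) 12/(5*((s+2) ^2+1) ) 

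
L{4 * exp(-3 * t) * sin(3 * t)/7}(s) 12/(7 * ((s + 3)^2 + 9))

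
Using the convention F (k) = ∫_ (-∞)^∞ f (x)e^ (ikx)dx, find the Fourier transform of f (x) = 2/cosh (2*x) pi/cosh (pi*k/4)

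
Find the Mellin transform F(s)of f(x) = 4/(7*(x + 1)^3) 2*pi*(s - 2)*(s - 1)/(7*sin(pi*s))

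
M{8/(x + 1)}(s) 8 * pi * csc(pi * s)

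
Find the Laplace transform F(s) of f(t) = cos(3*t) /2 s/(2*(s^2+9) ) 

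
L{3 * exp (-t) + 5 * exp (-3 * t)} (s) 5/ (s + 3) + 3/ (s + 1)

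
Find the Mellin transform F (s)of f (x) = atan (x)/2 -pi*sec (pi*s/2)/ (4*s)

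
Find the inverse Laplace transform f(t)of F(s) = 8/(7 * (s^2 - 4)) 4 * sinh(2 * t)/7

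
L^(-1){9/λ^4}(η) 3*η^3/2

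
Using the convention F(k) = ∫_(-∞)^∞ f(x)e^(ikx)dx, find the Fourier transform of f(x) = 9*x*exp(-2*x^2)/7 9*sqrt(2)*I*sqrt(pi)*k*exp(-k^2/8)/56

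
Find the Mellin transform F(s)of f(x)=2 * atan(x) -pi * sec(pi * s/2)/s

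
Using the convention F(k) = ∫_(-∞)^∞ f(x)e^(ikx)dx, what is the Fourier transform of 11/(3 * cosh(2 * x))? 11 * pi/(6 * cosh(pi * k/4))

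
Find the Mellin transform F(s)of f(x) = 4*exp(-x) 4*gamma(s)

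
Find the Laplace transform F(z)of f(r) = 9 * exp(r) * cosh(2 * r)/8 9 * (z - 1)/(8 * ((z - 1)^2 - 4))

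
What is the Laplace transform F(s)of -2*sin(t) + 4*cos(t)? 4*s/(s^2 + 1)-2/(s^2 + 1)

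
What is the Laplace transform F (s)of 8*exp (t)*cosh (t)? 8*(s - 1)/ (s*(s - 2))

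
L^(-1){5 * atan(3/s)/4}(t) 5 * sin(3 * t)/(4 * t)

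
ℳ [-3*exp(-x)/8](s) -3*gamma(s)/8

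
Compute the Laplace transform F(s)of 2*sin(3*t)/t 2*atan(3/s)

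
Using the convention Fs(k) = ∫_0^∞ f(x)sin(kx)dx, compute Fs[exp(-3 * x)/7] k/(7 * (k^2+9))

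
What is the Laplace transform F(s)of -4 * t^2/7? -8/(7 * s^3)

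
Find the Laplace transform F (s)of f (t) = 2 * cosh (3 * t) 2 * s/ (s^2-9)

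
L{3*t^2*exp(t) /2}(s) 3/(s - 1) ^3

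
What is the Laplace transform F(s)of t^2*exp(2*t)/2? (s - 2)^(-3)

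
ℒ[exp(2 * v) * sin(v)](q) 1/((q - 2)^2 + 1)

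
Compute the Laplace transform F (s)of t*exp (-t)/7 1/ (7*(s+1)^2)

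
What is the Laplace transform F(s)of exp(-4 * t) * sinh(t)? 1/((s + 4)^2-1)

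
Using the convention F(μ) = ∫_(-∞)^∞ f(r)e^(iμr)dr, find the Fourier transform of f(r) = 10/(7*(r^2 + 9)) 10*pi*exp(-3*Abs(μ))/21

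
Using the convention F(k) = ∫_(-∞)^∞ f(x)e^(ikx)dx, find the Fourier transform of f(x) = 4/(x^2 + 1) 4 * pi * exp(-Abs(k))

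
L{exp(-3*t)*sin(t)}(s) 1/((s + 3)^2 + 1)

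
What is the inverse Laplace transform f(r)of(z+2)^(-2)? r * exp(-2 * r)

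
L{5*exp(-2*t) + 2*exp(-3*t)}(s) 2/(s + 3) + 5/(s + 2)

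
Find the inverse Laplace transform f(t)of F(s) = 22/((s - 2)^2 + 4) 11*exp(2*t)*sin(2*t)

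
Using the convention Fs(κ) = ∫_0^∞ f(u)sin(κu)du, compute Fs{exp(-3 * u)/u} atan(κ/3)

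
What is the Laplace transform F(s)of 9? 9/s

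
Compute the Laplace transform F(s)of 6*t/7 6/(7*s^2)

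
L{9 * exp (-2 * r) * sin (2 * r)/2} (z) 9/ ( (z + 2)^2 + 4)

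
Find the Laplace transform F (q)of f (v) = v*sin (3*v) 6*q/ (q^2 + 9)^2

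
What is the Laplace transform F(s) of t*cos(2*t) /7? (s^2 - 4) /(7*(s^2 + 4) ^2) 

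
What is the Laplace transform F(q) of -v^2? -2/q^3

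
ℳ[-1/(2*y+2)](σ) -pi*csc(pi*σ)/2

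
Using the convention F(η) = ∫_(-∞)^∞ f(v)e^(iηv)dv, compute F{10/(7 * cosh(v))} 10 * pi/(7 * cosh(pi * η/2))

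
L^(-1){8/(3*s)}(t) 8/3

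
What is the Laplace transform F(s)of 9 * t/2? 9/(2 * s^2)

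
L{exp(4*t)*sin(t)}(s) 1/((s - 4)^2 + 1)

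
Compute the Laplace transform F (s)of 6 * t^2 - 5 12/s^3 - 5/s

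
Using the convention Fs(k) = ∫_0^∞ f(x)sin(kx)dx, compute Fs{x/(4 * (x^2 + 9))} pi * exp(-3 * k)/8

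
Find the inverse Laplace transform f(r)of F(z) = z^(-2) r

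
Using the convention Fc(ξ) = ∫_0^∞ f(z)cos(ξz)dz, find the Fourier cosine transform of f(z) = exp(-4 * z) 4/(ξ^2+16)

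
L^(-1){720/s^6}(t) 6 * t^5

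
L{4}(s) 4/s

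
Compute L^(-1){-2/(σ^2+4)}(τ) -sin(2 * τ)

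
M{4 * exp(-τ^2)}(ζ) 2 * gamma(ζ/2)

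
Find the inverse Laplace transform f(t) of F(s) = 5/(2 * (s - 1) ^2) 5 * t * exp(t) /2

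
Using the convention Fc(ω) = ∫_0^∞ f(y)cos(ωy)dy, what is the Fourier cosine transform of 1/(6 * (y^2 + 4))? pi * exp(-2 * ω)/24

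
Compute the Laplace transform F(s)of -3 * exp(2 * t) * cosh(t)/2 3 * (2 - s)/(2 * ((s - 2)^2 - 1))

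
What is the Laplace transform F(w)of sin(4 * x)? 4/(w^2+16)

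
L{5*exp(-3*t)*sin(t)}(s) 5/((s + 3)^2 + 1)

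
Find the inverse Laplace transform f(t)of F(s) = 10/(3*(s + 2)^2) 10*t*exp(-2*t)/3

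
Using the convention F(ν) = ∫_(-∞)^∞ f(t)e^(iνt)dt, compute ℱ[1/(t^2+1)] pi * exp(-Abs(ν))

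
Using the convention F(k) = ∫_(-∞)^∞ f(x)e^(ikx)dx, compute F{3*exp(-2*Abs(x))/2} 6/(k^2 + 4)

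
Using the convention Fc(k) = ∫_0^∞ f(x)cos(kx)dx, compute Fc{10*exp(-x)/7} 10/(7*(k^2 + 1))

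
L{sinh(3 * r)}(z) 3/(z^2 - 9)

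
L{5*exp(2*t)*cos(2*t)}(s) 5*(s - 2)/((s - 2)^2 + 4)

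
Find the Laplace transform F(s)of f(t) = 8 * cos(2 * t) 8 * s/(s^2 + 4)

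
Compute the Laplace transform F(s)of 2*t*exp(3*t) 2/(s - 3)^2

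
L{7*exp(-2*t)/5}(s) 7/(5*(s + 2))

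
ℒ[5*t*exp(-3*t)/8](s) 5/(8*(s + 3)^2)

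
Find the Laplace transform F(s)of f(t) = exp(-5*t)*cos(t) (s + 5)/((s + 5)^2 + 1)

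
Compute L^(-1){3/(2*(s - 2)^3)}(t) 3*t^2*exp(2*t)/4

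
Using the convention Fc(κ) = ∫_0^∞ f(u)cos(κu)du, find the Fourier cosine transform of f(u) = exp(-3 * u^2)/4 sqrt(3) * sqrt(pi) * exp(-κ^2/12)/24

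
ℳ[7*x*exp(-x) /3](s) 7*gamma(s + 1) /3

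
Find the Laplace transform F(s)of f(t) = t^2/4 1/(2*s^3)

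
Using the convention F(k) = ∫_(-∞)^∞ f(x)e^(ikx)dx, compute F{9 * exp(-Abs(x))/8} 9/(4 * (k^2 + 1))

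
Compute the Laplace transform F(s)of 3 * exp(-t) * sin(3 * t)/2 9/(2 * ((s + 1)^2 + 9))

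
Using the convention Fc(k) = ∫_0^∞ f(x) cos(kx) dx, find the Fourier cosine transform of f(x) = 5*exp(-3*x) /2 15/(2*(k^2 + 9) ) 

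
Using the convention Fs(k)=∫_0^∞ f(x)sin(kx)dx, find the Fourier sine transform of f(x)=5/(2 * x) 5 * pi/4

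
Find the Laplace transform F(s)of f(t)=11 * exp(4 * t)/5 11/(5 * (s - 4))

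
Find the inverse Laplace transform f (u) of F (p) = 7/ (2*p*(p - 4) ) 7*exp (2*u)*sinh (2*u) /4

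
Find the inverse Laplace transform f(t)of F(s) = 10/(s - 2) 10 * exp(2 * t)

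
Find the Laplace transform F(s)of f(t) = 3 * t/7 3/(7 * s^2)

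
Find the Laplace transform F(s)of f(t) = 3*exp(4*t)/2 3/(2*(s - 4))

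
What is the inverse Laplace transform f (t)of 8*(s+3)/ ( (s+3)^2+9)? 8*exp (-3*t)*cos (3*t)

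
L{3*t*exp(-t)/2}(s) 3/(2*(s + 1)^2)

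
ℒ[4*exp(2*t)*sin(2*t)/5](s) 8/(5*((s - 2)^2 + 4))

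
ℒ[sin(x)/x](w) atan(1/w)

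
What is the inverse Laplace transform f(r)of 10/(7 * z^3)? 5 * r^2/7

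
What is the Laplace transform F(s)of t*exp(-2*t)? (s+2)^(-2)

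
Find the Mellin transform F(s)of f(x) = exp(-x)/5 gamma(s)/5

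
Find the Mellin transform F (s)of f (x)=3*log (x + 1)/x -3*pi*csc (pi*s)/ (s - 1)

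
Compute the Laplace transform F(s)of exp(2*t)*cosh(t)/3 (s - 2)/(3*((s - 2)^2 - 1))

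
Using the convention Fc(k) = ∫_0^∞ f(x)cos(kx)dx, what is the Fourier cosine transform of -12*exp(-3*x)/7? -36/(7*k^2 + 63)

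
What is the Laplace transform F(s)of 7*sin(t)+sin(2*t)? 7/(s^2+1)+2/(s^2+4)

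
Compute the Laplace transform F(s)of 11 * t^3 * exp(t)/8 33/(4 * (s - 1)^4)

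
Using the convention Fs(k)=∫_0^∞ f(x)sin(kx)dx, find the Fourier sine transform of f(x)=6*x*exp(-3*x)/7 36*k/(7*(k^2+9)^2)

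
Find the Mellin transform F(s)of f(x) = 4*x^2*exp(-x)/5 4*gamma(s + 2)/5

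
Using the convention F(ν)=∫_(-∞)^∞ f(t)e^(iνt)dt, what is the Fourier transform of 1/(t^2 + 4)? pi*exp(-2*Abs(ν))/2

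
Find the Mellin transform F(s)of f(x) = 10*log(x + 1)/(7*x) -10*pi*csc(pi*s)/(7*s - 7)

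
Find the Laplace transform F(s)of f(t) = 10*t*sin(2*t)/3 40*s/(3*(s^2 + 4)^2)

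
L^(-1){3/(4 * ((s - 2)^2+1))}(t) 3 * exp(2 * t) * sin(t)/4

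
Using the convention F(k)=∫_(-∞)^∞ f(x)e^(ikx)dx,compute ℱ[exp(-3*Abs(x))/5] 6/(5*(k^2+9))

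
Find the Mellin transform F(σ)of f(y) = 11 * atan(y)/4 -11 * pi * sec(pi * σ/2)/(8 * σ)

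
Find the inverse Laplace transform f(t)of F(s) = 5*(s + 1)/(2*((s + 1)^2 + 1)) 5*exp(-t)*cos(t)/2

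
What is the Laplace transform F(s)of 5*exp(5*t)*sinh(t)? 5/((s - 5)^2 - 1)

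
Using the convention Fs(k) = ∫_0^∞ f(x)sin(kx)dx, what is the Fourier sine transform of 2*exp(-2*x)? 2*k/(k^2 + 4)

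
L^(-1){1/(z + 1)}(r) exp(-r)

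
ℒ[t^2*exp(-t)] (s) 2/(s + 1)^3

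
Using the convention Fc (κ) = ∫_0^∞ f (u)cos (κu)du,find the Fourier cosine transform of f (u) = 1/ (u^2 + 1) pi*exp (-κ)/2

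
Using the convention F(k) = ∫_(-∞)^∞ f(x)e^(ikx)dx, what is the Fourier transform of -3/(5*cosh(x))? -3*pi/(5*cosh(pi*k/2))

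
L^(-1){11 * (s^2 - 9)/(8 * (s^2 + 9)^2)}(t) 11 * t * cos(3 * t)/8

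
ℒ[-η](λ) -1/λ^2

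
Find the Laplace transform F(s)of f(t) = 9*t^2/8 9/(4*s^3)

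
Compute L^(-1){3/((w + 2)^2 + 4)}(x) 3*exp(-2*x)*sin(2*x)/2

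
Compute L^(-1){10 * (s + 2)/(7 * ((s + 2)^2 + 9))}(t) 10 * exp(-2 * t) * cos(3 * t)/7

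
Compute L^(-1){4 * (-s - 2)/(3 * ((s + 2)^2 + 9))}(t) -4 * exp(-2 * t) * cos(3 * t)/3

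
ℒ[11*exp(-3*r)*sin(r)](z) 11/((z + 3)^2 + 1)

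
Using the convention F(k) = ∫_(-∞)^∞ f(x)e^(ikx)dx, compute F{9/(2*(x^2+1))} 9*pi*exp(-Abs(k))/2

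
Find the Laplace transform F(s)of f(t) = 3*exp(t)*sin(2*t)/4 3/(2*((s - 1)^2 + 4))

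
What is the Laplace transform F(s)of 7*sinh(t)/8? 7/(8*(s^2 - 1))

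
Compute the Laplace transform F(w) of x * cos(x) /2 (w^2 - 1) /(2 * (w^2 + 1) ^2) 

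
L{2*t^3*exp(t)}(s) 12/(s - 1)^4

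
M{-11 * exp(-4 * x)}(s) -11 * gamma(s)/4^s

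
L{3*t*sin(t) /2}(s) 3*s/(s^2 + 1) ^2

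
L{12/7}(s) 12/(7*s)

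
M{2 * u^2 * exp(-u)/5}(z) 2 * gamma(z + 2)/5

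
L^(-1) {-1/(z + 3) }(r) -exp(-3*r) 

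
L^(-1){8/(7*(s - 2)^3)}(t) 4*t^2*exp(2*t)/7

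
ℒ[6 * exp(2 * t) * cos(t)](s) 6 * (s - 2)/((s - 2)^2 + 1)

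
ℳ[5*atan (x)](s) -5*pi*sec (pi*s/2)/ (2*s)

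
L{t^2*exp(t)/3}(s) 2/(3*(s - 1)^3)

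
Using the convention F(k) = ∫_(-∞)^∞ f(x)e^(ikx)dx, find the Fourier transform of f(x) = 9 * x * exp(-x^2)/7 9 * I * sqrt(pi) * k * exp(-k^2/4)/14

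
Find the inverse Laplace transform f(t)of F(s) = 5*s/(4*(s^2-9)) 5*cosh(3*t)/4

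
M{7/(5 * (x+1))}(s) 7 * pi * csc(pi * s)/5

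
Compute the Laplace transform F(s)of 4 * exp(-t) 4/(s + 1)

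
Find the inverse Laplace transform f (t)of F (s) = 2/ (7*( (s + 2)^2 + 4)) exp (-2*t)*sin (2*t)/7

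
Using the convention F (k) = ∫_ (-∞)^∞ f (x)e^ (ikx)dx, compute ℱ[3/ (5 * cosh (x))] 3 * pi/ (5 * cosh (pi * k/2))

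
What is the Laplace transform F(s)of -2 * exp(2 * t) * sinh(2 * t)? -4/(s * (s - 4))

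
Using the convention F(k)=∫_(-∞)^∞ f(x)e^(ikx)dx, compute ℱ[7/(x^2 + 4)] 7*pi*exp(-2*Abs(k))/2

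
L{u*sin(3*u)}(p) 6*p/(p^2 + 9)^2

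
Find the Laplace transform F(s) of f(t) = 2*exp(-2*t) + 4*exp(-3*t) 2/(s + 2) + 4/(s + 3) 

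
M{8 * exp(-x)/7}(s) 8 * gamma(s)/7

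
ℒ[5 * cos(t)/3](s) 5 * s/(3 * (s^2 + 1))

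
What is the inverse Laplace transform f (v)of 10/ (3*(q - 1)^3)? 5*v^2*exp (v)/3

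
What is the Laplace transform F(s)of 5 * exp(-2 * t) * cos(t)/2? 5 * (s + 2)/(2 * ((s + 2)^2 + 1))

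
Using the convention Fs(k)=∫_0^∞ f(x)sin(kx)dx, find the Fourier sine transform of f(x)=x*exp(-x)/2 k/(k^2 + 1)^2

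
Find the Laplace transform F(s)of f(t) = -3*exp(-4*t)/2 -3/(2*s + 8)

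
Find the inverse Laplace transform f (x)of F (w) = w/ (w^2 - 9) cosh (3*x)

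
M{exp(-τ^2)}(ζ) gamma(ζ/2)/2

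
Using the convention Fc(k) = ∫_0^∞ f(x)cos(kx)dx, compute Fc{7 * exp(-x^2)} 7 * sqrt(pi) * exp(-k^2/4)/2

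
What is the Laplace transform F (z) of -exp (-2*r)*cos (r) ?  (-z - 2) / ( (z + 2) ^2 + 1) 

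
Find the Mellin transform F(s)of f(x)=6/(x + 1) 6*pi*csc(pi*s)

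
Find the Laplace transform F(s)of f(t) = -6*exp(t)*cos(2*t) 6*(1 - s)/((s - 1)^2 + 4)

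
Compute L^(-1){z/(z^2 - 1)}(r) cosh(r)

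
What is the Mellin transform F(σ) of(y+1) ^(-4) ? gamma(σ)*gamma(4 - σ) /6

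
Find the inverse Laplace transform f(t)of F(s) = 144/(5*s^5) 6*t^4/5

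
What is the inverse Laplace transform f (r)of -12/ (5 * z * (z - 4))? -6 * exp (2 * r) * sinh (2 * r)/5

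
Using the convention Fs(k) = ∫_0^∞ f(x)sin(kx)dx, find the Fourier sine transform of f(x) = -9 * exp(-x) -9 * k/(k^2 + 1)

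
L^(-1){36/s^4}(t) 6*t^3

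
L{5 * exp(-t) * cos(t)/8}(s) 5 * (s + 1)/(8 * ((s + 1)^2 + 1))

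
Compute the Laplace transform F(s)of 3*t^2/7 6/(7*s^3)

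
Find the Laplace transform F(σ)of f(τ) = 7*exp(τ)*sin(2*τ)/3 14/(3*((σ - 1)^2 + 4))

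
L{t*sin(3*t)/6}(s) s/(s^2+9)^2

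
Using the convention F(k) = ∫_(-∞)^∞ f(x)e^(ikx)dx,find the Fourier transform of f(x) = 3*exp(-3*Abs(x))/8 9/(4*(k^2 + 9))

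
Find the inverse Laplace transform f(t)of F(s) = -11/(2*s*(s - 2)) -11*exp(t)*sinh(t)/2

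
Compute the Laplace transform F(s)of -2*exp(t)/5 -2/(5*s - 5)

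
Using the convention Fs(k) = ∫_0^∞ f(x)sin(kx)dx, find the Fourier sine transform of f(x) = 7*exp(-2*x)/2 7*k/(2*(k^2 + 4))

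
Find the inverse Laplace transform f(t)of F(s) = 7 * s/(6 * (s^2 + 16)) 7 * cos(4 * t)/6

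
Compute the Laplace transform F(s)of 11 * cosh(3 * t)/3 11 * s/(3 * (s^2 - 9))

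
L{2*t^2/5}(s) 4/(5*s^3)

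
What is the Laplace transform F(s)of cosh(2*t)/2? s/(2*(s^2-4))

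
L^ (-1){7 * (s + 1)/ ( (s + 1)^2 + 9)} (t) 7 * exp (-t) * cos (3 * t)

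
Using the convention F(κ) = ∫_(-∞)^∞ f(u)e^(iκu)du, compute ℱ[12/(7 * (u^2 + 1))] 12 * pi * exp(-Abs(κ))/7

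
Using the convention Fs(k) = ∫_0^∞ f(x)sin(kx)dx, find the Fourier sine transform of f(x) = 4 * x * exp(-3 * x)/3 8 * k/(k^2 + 9)^2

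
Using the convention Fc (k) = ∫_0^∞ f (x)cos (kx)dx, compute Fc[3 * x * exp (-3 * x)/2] 3 * (9 - k^2)/ (2 * (k^2+9)^2)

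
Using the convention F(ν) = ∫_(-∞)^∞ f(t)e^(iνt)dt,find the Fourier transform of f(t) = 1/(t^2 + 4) pi*exp(-2*Abs(ν))/2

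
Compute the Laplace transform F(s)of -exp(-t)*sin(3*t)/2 -3/(2*(s + 1)^2 + 18)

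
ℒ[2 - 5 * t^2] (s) 2/s - 10/s^3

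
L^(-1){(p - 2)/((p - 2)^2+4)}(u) exp(2*u)*cos(2*u)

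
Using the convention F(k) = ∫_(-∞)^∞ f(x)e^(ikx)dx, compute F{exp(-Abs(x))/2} 1/(k^2 + 1)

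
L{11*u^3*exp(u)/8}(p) 33/(4*(p - 1)^4)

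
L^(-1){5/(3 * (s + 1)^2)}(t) 5 * t * exp(-t)/3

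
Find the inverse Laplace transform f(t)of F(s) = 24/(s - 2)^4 4*t^3*exp(2*t)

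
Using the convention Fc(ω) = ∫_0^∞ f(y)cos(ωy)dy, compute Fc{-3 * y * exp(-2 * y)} 3 * (ω^2 - 4)/(ω^2 + 4)^2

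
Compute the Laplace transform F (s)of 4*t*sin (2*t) 16*s/ (s^2 + 4)^2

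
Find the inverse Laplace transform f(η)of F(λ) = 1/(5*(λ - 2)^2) η*exp(2*η)/5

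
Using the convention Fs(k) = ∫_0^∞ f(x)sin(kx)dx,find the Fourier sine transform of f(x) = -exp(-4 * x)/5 -k/(5 * k^2 + 80)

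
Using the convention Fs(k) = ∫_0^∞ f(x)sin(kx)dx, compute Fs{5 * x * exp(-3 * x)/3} 10 * k/(k^2 + 9)^2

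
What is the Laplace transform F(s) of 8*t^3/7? 48/(7*s^4) 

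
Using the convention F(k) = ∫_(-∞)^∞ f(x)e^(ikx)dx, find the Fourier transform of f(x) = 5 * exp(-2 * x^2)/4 5 * sqrt(2) * sqrt(pi) * exp(-k^2/8)/8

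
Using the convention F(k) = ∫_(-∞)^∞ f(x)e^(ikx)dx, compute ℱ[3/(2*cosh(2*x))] 3*pi/(4*cosh(pi*k/4))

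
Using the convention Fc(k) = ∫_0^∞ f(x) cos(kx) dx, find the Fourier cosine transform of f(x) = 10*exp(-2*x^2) 5*sqrt(2)*sqrt(pi)*exp(-k^2/8) /2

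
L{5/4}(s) 5/(4 * s)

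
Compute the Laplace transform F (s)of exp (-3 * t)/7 1/ (7 * (s + 3))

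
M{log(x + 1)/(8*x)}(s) -pi*csc(pi*s)/(8*s - 8)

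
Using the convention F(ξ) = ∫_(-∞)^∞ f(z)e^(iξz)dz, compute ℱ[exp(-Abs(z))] 2/(ξ^2 + 1)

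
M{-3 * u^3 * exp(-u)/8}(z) -3 * gamma(z + 3)/8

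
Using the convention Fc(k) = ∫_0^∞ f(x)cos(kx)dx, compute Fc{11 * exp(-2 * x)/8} 11/(4 * (k^2 + 4))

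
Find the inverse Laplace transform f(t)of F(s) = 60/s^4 10*t^3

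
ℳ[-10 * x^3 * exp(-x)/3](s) -10 * gamma(s + 3)/3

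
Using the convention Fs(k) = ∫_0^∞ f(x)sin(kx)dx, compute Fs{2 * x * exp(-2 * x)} 8 * k/(k^2 + 4)^2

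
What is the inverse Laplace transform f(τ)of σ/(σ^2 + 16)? cos(4*τ)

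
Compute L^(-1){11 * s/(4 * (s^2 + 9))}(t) 11 * cos(3 * t)/4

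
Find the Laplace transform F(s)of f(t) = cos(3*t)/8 s/(8*(s^2+9))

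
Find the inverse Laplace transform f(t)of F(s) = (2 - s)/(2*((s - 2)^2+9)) -exp(2*t)*cos(3*t)/2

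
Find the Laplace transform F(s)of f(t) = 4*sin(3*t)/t 4*atan(3/s)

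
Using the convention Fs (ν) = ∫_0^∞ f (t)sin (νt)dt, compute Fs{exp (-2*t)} ν/ (ν^2 + 4)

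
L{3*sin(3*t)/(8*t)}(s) 3*atan(3/s)/8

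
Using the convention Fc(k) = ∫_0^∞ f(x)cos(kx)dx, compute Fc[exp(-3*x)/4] 3/(4*(k^2 + 9))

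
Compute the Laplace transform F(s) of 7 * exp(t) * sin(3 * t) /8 21/(8 * ((s - 1) ^2 + 9) ) 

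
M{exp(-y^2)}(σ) gamma(σ/2)/2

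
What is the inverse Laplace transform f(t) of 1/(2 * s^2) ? t/2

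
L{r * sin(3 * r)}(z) 6 * z/(z^2 + 9)^2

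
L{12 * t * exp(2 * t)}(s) 12/(s - 2)^2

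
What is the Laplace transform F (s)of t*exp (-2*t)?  (s + 2)^ (-2)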